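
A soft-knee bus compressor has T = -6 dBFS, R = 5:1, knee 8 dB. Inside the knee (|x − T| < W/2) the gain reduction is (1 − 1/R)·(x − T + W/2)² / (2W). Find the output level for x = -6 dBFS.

-6.8 dBFS

x − T + W/2 = -6 − (-6) + 4 = 4.
GR = (1 − 1/5) × 4² / 16 = 0.8 × 16 / 16 = 0.8 dB.
Output = -6 − 0.8 = -6.8 dBFS.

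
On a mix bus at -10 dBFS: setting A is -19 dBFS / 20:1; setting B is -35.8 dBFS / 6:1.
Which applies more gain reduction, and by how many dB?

A: overshoot 9 dB → output overshoot 0.45 dB → GR 8.55 dB.
B: overshoot 25.8 dB → output overshoot 4.3 dB → GR 21.5 dB.
Difference: 12.95 dB in favour of B.

B, by 12.95 dB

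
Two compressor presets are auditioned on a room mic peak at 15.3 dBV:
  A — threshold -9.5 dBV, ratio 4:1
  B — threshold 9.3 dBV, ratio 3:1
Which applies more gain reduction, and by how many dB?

A, by 14.6 dB

A: GR = 24.8 − 24.8/4 = 18.6 dB.
B: GR = 6 − 6/3 = 4 dB.
Difference: 14.6 dB in favour of A.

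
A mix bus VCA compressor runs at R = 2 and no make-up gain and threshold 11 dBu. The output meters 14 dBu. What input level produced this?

17 dBu

Post-compression overshoot = 14 − 11 = 3 dB.
Before 2:1 compression the overshoot was 3 × 2 = 6 dB, so input = 11 + 6 = 17 dBu.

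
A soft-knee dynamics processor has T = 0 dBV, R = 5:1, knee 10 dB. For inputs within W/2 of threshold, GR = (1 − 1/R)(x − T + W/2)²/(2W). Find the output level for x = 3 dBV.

x − T + W/2 = 3 − 0 + 5 = 8.
GR = (1 − 1/5) × 8² / 20 = 0.8 × 64 / 20 = 2.56 dB.
Output = 3 − 2.56 = 0.44 dBV.

0.44 dBV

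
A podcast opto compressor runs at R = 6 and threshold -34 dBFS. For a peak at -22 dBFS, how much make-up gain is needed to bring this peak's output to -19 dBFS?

13 dB

Without make-up, output = threshold + overshoot/6 = -34 + 2 = -32 dBFS.
Gap to target: 13 dB.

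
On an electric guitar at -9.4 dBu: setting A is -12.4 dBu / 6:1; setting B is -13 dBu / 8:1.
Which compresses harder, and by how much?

A: GR = 3 − 3/6 = 2.5 dB.
B: GR = 3.6 − 3.6/8 = 3.15 dB.
B reduces 0.65 dB more.

B, by 0.65 dB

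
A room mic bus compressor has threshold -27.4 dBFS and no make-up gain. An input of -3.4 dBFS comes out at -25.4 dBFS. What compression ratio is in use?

12:1

Input overshoot = -3.4 − (-27.4) = 24 dB; output overshoot = -25.4 − (-27.4) = 2 dB.
Ratio = 24 / 2 = 12.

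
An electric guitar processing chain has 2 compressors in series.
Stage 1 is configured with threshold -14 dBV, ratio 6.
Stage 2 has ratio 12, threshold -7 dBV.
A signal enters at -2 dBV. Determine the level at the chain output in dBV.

-12 dBV

Stage 1: -2 dBV is 12 dB over -14 dBV; at 6:1 that becomes 2 dB over, giving -12 dBV.
Stage 2: below threshold (-12 ≤ -7); passes unchanged; output -12 dBV.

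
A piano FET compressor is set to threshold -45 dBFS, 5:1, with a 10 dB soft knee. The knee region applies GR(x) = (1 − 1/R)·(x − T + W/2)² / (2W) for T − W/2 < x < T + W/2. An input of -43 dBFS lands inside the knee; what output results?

x − T + W/2 = -43 − (-45) + 5 = 7.
GR = (1 − 1/5) × 7² / 20 = 0.8 × 49 / 20 = 1.96 dB.
Output = -43 − 1.96 = -44.96 dBFS.

-44.96 dBFS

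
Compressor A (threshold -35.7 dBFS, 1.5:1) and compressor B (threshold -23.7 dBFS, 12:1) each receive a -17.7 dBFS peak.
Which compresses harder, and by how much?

A, by 0.5 dB

A: 18 dB over, compressed to 12 dB over, so 6 dB of GR.
B: 6 dB over, compressed to 0.5 dB over, so 5.5 dB of GR.
Difference: 0.5 dB in favour of A.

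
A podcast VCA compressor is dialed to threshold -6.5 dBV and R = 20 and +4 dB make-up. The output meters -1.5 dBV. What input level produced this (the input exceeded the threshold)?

13.5 dBV

Before make-up, the level was -1.5 − 4 = -5.5 dBV.
That's 1 dB above the -6.5 dBV threshold.
Input overshoot = R × output overshoot = 20 dB → input = -6.5 + 20 = 13.5 dBV.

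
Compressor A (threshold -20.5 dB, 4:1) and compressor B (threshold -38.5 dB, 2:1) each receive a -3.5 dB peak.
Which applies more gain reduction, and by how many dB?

A: GR = 17 − 17/4 = 12.75 dB.
B: GR = 35 − 35/2 = 17.5 dB.
Difference: 4.75 dB in favour of B.

B, by 4.75 dB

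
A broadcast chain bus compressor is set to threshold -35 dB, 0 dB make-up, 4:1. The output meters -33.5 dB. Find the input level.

-29 dB

Post-compression overshoot = -33.5 − (-35) = 1.5 dB.
Undo the ratio: input overshoot = 1.5 × 4 = 6 dB, giving input = -29 dB.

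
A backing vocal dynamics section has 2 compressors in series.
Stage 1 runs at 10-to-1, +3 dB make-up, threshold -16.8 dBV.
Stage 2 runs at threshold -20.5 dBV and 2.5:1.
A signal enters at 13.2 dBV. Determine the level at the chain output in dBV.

Stage 1: 13.2 dBV is 30 dB over -16.8 dBV; at 10:1 that becomes 3 dB over, giving -13.8 dBV; +3 dB make-up → -10.8 dBV.
Stage 2: -10.8 dBV is 9.7 dB over -20.5 dBV; at 2.5:1 that becomes 3.88 dB over, giving -16.62 dBV.

-16.62 dBV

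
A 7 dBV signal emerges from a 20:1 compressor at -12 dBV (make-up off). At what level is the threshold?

Let T be the threshold. Output overshoot = (input overshoot)/R, so -12 − T = (7 − T)/20.
20·(-12 − T) = 7 − T → 19·T = -240 − 7 = -247.
T = -247/19 = -13 dBV.

-13 dBV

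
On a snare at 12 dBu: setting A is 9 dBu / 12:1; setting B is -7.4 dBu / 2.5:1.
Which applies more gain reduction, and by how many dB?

A: overshoot 3 dB → output overshoot 0.25 dB → GR 2.75 dB.
B: overshoot 19.4 dB → output overshoot 7.76 dB → GR 11.64 dB.
B applies 8.89 dB more gain reduction.

B, by 8.89 dB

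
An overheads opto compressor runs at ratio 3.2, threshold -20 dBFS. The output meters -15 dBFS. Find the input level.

-4 dBFS

Post-compression overshoot = -15 − (-20) = 5 dB.
Input overshoot = R × output overshoot = 16 dB → input = -20 + 16 = -4 dBFS.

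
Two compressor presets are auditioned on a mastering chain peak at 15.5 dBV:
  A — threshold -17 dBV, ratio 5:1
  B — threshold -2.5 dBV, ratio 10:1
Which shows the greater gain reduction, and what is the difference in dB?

A: 32.5 dB over, compressed to 6.5 dB over, so 26 dB of GR.
B: 18 dB over, compressed to 1.8 dB over, so 16.2 dB of GR.
A reduces 9.8 dB more.

A, by 9.8 dB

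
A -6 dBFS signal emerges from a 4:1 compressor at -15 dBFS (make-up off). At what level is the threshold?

Gain reduction = -6 − (-15) = 9 dB; output overshoot = GR / (R − 1) = 9 / 3 = 3 dB.
Threshold = output − output overshoot = -15 − 3 = -18 dBFS.

-18 dBFS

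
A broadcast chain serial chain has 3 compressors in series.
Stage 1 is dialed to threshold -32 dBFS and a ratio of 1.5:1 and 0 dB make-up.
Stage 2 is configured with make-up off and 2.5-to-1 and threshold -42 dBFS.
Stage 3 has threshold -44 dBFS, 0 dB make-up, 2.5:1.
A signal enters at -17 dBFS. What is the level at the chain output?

-40 dBFS

Stage 1: overshoot 15 dB → 15/1.5 = 10 dB → -22 dBFS.
Stage 2: 20 dB above -42 dBFS, reduced 2.5:1 to 8 dB above → -34 dBFS.
Stage 3: overshoot 10 dB → 10/2.5 = 4 dB → -40 dBFS.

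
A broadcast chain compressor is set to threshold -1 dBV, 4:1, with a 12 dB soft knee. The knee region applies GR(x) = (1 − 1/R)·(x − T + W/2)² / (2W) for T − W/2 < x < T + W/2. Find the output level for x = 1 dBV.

x − T + W/2 = 1 − (-1) + 6 = 8.
GR = (1 − 1/4) × 8² / 24 = 0.75 × 64 / 24 = 2 dB.
Output = 1 − 2 = -1 dBV.

-1 dBV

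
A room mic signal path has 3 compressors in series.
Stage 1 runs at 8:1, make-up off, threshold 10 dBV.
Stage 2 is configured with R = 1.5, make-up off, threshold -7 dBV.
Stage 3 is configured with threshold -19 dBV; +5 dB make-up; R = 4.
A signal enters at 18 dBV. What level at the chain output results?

Stage 1: overshoot 8 dB → 8/8 = 1 dB → 11 dBV.
Stage 2: overshoot 18 dB → 18/1.5 = 12 dB → 5 dBV.
Stage 3: 5 dBV is 24 dB over -19 dBV; at 4:1 that becomes 6 dB over, giving -13 dBV; +5 dB make-up → -8 dBV.

-8 dBV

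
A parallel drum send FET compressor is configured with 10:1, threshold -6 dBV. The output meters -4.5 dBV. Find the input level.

That's 1.5 dB above the -6 dBV threshold.
Input overshoot = R × output overshoot = 15 dB → input = -6 + 15 = 9 dBV.

9 dBV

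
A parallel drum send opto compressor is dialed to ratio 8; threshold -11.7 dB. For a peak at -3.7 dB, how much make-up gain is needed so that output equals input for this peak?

7 dB

The peak compresses to -11.7 + 8/8 = -10.7 dB.
To reach -3.7 dB requires -3.7 − (-10.7) = 7 dB of make-up.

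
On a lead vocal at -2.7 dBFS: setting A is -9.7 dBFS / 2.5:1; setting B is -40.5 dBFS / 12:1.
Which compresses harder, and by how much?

A: overshoot 7 dB → output overshoot 2.8 dB → GR 4.2 dB.
B: overshoot 37.8 dB → output overshoot 3.15 dB → GR 34.65 dB.
B reduces 30.45 dB more.

B, by 30.45 dB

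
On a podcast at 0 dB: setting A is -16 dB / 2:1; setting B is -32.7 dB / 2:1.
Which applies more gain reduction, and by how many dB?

A: 16 dB over, compressed to 8 dB over, so 8 dB of GR.
B: 32.7 dB over, compressed to 16.35 dB over, so 16.35 dB of GR.
Difference: 8.35 dB in favour of B.

B, by 8.35 dB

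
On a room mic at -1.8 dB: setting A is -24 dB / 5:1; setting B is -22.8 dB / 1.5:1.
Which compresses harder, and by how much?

A, by 10.76 dB

A: overshoot 22.2 dB → output overshoot 4.44 dB → GR 17.76 dB.
B: overshoot 21 dB → output overshoot 14 dB → GR 7 dB.
A applies 10.76 dB more gain reduction.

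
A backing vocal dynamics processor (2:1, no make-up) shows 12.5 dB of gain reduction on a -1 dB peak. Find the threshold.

Let T be the threshold. Output overshoot = (input overshoot)/R, so -13.5 − T = (-1 − T)/2.
2·(-13.5 − T) = -1 − T → 1·T = -27 − (-1) = -26.
T = -26/1 = -26 dB.

-26 dB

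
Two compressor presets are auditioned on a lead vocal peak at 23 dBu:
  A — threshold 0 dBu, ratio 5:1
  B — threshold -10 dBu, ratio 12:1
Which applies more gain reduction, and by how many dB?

B, by 11.85 dB

A: GR = 23 − 23/5 = 18.4 dB.
B: GR = 33 − 33/12 = 30.25 dB.
B reduces 11.85 dB more.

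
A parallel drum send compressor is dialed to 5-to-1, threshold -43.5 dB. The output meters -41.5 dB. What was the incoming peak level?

-33.5 dB

That's 2 dB above the -43.5 dB threshold.
Input overshoot = R × output overshoot = 10 dB → input = -43.5 + 10 = -33.5 dB.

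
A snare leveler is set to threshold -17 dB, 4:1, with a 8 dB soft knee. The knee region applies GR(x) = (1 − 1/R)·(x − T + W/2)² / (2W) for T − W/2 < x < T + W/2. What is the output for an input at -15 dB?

x − T + W/2 = -15 − (-17) + 4 = 6.
GR = (1 − 1/4) × 6² / 16 = 0.75 × 36 / 16 = 1.6875 dB.
Output = -15 − 1.6875 = -16.6875 dB.

-16.6875 dB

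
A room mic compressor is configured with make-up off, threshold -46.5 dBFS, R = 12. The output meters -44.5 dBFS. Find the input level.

-22.5 dBFS

The compressed level sits -44.5 − (-46.5) = 2 dB over threshold.
Undo the ratio: input overshoot = 2 × 12 = 24 dB, giving input = -22.5 dBFS.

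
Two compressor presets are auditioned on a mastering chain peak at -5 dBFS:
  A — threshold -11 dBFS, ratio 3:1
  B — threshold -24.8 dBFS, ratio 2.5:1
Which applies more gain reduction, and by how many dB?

B, by 7.88 dB

A: GR = 6 − 6/3 = 4 dB.
B: GR = 19.8 − 19.8/2.5 = 11.88 dB.
B reduces 7.88 dB more.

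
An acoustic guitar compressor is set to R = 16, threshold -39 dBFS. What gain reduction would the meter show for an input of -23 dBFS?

Overshoot = -23 − (-39) = 16 dB.
After 16:1 compression the overshoot becomes 16/16 = 1 dB.
GR = overshoot in − overshoot out = 16 − 1 = 15 dB.

15 dB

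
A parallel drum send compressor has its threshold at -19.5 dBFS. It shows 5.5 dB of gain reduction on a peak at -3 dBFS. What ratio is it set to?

Input overshoot = -3 − (-19.5) = 16.5 dB.
Output overshoot = 16.5 − 5.5 = 11 dB.
Ratio = input overshoot / output overshoot = 16.5 / 11 = 1.5.

1.5:1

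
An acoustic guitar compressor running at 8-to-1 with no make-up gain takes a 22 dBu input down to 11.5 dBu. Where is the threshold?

10 dBu

Gain reduction = 22 − 11.5 = 10.5 dB; output overshoot = GR / (R − 1) = 10.5 / 7 = 1.5 dB.
Threshold = output − output overshoot = 11.5 − 1.5 = 10 dBu.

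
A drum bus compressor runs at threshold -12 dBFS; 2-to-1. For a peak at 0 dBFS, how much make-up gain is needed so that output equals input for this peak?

Overshoot 12 dB → 12/2 = 6 dB after compression, so the compressed level is -12 + 6 = -6 dBFS.
Make-up = target − compressed = 0 − (-6) = 6 dB.

6 dB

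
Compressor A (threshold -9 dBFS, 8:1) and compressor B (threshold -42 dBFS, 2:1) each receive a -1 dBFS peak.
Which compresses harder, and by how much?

A: GR = 8 − 8/8 = 7 dB.
B: GR = 41 − 41/2 = 20.5 dB.
B applies 13.5 dB more gain reduction.

B, by 13.5 dB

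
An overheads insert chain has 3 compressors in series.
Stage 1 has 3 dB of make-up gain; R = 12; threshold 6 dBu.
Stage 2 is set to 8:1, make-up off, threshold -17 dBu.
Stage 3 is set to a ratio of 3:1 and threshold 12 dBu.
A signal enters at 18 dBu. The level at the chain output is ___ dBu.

-13.625 dBu

Stage 1: overshoot 12 dB → 12/12 = 1 dB → 7 dBu; +3 dB make-up → 10 dBu.
Stage 2: overshoot 27 dB → 27/8 = 3.375 dB → -13.625 dBu.
Stage 3: -13.625 dBu is at or below the 12 dBu threshold — no compression; output -13.625 dBu.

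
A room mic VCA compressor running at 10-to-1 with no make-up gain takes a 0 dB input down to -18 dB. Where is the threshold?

Gain reduction = 0 − (-18) = 18 dB; output overshoot = GR / (R − 1) = 18 / 9 = 2 dB.
Threshold = output − output overshoot = -18 − 2 = -20 dB.

-20 dB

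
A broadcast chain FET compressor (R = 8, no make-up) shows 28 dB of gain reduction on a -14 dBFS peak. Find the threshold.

Let T be the threshold. Output overshoot = (input overshoot)/R, so -42 − T = (-14 − T)/8.
8·(-42 − T) = -14 − T → 7·T = -336 − (-14) = -322.
T = -322/7 = -46 dBFS.

-46 dBFS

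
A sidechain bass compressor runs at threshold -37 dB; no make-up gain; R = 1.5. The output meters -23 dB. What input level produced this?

Post-compression overshoot = -23 − (-37) = 14 dB.
Input overshoot = R × output overshoot = 21 dB → input = -37 + 21 = -16 dB.

-16 dB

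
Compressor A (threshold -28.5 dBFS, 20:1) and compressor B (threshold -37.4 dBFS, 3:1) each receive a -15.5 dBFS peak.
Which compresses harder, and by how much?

A: 13 dB over, compressed to 0.65 dB over, so 12.35 dB of GR.
B: 21.9 dB over, compressed to 7.3 dB over, so 14.6 dB of GR.
B applies 2.25 dB more gain reduction.

B, by 2.25 dB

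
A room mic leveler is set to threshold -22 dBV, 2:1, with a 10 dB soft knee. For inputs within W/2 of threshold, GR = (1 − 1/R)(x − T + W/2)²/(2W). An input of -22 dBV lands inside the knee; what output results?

x − T + W/2 = -22 − (-22) + 5 = 5.
GR = (1 − 1/2) × 5² / 20 = 0.5 × 25 / 20 = 0.625 dB.
Output = -22 − 0.625 = -22.625 dBV.

-22.625 dBV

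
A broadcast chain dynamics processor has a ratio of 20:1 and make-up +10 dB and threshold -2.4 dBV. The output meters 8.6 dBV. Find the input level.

Stripping the +10 dB make-up gives -1.4 dBV at the gain stage.
Post-compression overshoot = -1.4 − (-2.4) = 1 dB.
Input overshoot = R × output overshoot = 20 dB → input = -2.4 + 20 = 17.6 dBV.

17.6 dBV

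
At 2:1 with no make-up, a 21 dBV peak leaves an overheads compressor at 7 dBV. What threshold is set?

-7 dBV

Input is 28 dB above T (since output overshoot × R = input overshoot: (7 − T)·2 = 21 − T gives T = -7 dBV).
Check: -7 + (21 − (-7))/2 = -7 + 14 = 7 dBV. ✓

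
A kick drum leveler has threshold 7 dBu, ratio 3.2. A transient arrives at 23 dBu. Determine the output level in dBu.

12 dBu

The input is 16 dB above the 7 dBu threshold.
At 3.2:1 the overshoot is divided by 3.2, leaving 5 dB above threshold.
That puts the output at 12 dBu.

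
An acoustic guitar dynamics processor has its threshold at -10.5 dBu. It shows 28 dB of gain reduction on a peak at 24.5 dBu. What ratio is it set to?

Input overshoot = 24.5 − (-10.5) = 35 dB.
Output overshoot = 35 − 28 = 7 dB.
Ratio = input overshoot / output overshoot = 35 / 7 = 5.

5:1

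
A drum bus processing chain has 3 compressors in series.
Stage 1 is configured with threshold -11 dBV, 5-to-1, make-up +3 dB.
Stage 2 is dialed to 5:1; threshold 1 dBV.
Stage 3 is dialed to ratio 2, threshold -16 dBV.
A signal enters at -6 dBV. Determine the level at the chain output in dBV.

Stage 1: overshoot 5 dB → 5/5 = 1 dB → -10 dBV; +3 dB make-up → -7 dBV.
Stage 2: below threshold (-7 ≤ 1); passes unchanged; output -7 dBV.
Stage 3: 9 dB above -16 dBV, reduced 2:1 to 4.5 dB above → -11.5 dBV.

-11.5 dBV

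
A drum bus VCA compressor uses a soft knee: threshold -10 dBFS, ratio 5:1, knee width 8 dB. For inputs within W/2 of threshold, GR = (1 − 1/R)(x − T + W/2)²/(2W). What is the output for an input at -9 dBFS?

-10.25 dBFS

x − T + W/2 = -9 − (-10) + 4 = 5.
GR = (1 − 1/5) × 5² / 16 = 0.8 × 25 / 16 = 1.25 dB.
Output = -9 − 1.25 = -10.25 dBFS.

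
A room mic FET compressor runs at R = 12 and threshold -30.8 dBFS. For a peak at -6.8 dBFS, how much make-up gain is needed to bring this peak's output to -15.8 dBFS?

13 dB

Overshoot 24 dB → 24/12 = 2 dB after compression, so the compressed level is -30.8 + 2 = -28.8 dBFS.
Make-up = target − compressed = -15.8 − (-28.8) = 13 dB.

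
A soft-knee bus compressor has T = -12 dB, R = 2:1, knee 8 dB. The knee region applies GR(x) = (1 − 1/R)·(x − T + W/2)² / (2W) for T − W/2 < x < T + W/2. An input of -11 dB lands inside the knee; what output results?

-11.78125 dB

x − T + W/2 = -11 − (-12) + 4 = 5.
GR = (1 − 1/2) × 5² / 16 = 0.5 × 25 / 16 = 0.78125 dB.
Output = -11 − 0.78125 = -11.78125 dB.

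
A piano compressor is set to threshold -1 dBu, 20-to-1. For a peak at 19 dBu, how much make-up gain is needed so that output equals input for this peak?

The peak compresses to -1 + 20/20 = 0 dBu.
To reach 19 dBu requires 19 − 0 = 19 dB of make-up.

19 dB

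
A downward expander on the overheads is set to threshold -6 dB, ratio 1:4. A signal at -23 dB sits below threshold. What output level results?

-74 dB

The input is 17 dB below the -6 dB threshold.
A 1:4 expander multiplies undershoot by 4: 17 × 4 = 68 dB below threshold.
Output = -6 − 68 = -74 dB.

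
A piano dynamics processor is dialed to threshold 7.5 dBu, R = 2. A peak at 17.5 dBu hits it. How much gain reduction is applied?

Overshoot = 17.5 − 7.5 = 10 dB.
A 2:1 ratio leaves 5 dB of that excess.
So the signal is attenuated by 10 − 5 = 5 dB.

5 dB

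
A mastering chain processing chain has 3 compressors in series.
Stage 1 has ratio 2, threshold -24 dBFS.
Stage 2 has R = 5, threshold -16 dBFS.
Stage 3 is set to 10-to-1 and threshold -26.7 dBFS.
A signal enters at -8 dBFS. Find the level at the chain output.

-25.63 dBFS

Stage 1: overshoot 16 dB → 16/2 = 8 dB → -16 dBFS.
Stage 2: -16 dBFS ≤ -16 dBFS, so stage 2 doesn't engage; output -16 dBFS.
Stage 3: -16 dBFS is 10.7 dB over -26.7 dBFS; at 10:1 that becomes 1.07 dB over, giving -25.63 dBFS.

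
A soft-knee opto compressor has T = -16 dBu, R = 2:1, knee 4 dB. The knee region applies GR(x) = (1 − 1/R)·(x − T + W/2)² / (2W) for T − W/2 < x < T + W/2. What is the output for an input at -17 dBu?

x − T + W/2 = -17 − (-16) + 2 = 1.
GR = (1 − 1/2) × 1² / 8 = 0.5 × 1 / 8 = 0.0625 dB.
Output = -17 − 0.0625 = -17.0625 dBu.

-17.0625 dBu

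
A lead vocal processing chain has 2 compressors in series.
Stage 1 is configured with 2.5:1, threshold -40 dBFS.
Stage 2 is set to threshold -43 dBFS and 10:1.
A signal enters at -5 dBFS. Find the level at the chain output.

Stage 1: overshoot 35 dB → 35/2.5 = 14 dB → -26 dBFS.
Stage 2: overshoot 17 dB → 17/10 = 1.7 dB → -41.3 dBFS.

-41.3 dBFS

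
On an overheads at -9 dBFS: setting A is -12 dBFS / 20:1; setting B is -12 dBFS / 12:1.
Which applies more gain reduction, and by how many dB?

A: overshoot 3 dB → output overshoot 0.15 dB → GR 2.85 dB.
B: overshoot 3 dB → output overshoot 0.25 dB → GR 2.75 dB.
Difference: 0.1 dB in favour of A.

A, by 0.1 dB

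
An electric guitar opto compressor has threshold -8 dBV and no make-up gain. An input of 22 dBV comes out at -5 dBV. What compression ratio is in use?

Input overshoot = 22 − (-8) = 30 dB; output overshoot = -5 − (-8) = 3 dB.
Ratio = 30 / 3 = 10.

10:1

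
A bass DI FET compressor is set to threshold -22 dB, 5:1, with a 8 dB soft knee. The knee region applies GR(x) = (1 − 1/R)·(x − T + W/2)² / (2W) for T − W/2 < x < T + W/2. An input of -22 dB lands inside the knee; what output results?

x − T + W/2 = -22 − (-22) + 4 = 4.
GR = (1 − 1/5) × 4² / 16 = 0.8 × 16 / 16 = 0.8 dB.
Output = -22 − 0.8 = -22.8 dB.

-22.8 dB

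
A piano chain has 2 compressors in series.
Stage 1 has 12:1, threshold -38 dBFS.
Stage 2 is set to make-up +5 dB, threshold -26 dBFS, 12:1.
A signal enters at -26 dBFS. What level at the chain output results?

Stage 1: -26 dBFS is 12 dB over -38 dBFS; at 12:1 that becomes 1 dB over, giving -37 dBFS.
Stage 2: -37 dBFS is at or below the -26 dBFS threshold — no compression; make-up brings it to -32 dBFS.

-32 dBFS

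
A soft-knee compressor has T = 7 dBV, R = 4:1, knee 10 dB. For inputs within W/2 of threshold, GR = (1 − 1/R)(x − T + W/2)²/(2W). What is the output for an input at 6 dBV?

x − T + W/2 = 6 − 7 + 5 = 4.
GR = (1 − 1/4) × 4² / 20 = 0.75 × 16 / 20 = 0.6 dB.
Output = 6 − 0.6 = 5.4 dBV.

5.4 dBV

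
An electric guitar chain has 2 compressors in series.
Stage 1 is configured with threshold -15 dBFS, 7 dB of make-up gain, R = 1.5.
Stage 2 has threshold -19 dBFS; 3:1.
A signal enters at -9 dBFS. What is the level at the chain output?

-14 dBFS

Stage 1: overshoot 6 dB → 6/1.5 = 4 dB → -11 dBFS; +7 dB make-up → -4 dBFS.
Stage 2: 15 dB above -19 dBFS, reduced 3:1 to 5 dB above → -14 dBFS.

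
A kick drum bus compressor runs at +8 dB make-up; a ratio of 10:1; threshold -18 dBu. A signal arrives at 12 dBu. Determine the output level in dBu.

-7 dBu

Overshoot: 12 − (-18) = 30 dB.
At 10:1 the overshoot is divided by 10, leaving 3 dB above threshold.
So the level is -18 + 3 = -15 dBu; make-up adds 8 dB, giving -7 dBu.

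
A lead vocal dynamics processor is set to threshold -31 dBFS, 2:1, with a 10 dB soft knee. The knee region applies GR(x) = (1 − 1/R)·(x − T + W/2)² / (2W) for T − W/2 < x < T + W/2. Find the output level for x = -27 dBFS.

x − T + W/2 = -27 − (-31) + 5 = 9.
GR = (1 − 1/2) × 9² / 20 = 0.5 × 81 / 20 = 2.025 dB.
Output = -27 − 2.025 = -29.025 dBFS.

-29.025 dBFS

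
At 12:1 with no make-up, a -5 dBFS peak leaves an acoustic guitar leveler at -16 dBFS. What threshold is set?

-17 dBFS

Gain reduction = -5 − (-16) = 11 dB; output overshoot = GR / (R − 1) = 11 / 11 = 1 dB.
Threshold = output − output overshoot = -16 − 1 = -17 dBFS.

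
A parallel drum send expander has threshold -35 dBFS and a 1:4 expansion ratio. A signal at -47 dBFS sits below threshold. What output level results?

Below threshold, a 1:4 expander applies gain = (4−1)×(T − x) of attenuation.
(4−1) × 12 = 36 dB, so output = -47 − 36 = -83 dBFS.

-83 dBFS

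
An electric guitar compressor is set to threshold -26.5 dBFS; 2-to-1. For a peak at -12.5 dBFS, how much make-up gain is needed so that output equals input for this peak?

7 dB

The peak compresses to -26.5 + 14/2 = -19.5 dBFS.
To reach -12.5 dBFS requires -12.5 − (-19.5) = 7 dB of make-up.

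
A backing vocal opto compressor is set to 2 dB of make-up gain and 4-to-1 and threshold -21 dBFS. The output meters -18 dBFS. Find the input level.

-17 dBFS

Before make-up, the level was -18 − 2 = -20 dBFS.
That's 1 dB above the -21 dBFS threshold.
Undo the ratio: input overshoot = 1 × 4 = 4 dB, giving input = -17 dBFS.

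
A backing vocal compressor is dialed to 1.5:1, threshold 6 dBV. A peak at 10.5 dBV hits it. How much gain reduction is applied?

The signal is 4.5 dB above threshold.
A 1.5:1 ratio leaves 3 dB of that excess.
So the signal is attenuated by 4.5 − 3 = 1.5 dB.

1.5 dB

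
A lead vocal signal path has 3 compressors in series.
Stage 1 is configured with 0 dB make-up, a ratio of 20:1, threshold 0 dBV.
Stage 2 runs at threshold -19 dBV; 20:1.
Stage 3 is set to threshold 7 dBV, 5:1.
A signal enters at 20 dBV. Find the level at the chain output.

-18 dBV

Stage 1: 20 dBV is 20 dB over 0 dBV; at 20:1 that becomes 1 dB over, giving 1 dBV.
Stage 2: 1 dBV is 20 dB over -19 dBV; at 20:1 that becomes 1 dB over, giving -18 dBV.
Stage 3: -18 dBV is at or below the 7 dBV threshold — no compression; output -18 dBV.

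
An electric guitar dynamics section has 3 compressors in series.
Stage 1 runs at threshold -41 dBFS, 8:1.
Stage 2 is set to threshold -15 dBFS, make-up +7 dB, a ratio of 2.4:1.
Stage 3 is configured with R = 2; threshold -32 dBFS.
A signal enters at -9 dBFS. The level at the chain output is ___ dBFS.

Stage 1: -9 dBFS is 32 dB over -41 dBFS; at 8:1 that becomes 4 dB over, giving -37 dBFS.
Stage 2: below threshold (-37 ≤ -15); passes unchanged; make-up brings it to -30 dBFS.
Stage 3: -30 dBFS is 2 dB over -32 dBFS; at 2:1 that becomes 1 dB over, giving -31 dBFS.

-31 dBFS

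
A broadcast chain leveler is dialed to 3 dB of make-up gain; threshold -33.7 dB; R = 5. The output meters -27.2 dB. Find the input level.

-16.2 dB

Before make-up, the level was -27.2 − 3 = -30.2 dB.
That's 3.5 dB above the -33.7 dB threshold.
Input overshoot = R × output overshoot = 17.5 dB → input = -33.7 + 17.5 = -16.2 dB.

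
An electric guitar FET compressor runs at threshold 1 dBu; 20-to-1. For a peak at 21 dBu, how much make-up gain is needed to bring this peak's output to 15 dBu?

Overshoot 20 dB → 20/20 = 1 dB after compression, so the compressed level is 1 + 1 = 2 dBu.
Make-up = target − compressed = 15 − 2 = 13 dB.

13 dB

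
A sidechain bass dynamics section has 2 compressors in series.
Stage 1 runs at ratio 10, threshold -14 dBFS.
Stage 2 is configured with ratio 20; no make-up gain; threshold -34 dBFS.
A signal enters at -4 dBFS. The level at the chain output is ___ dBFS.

Stage 1: 10 dB above -14 dBFS, reduced 10:1 to 1 dB above → -13 dBFS.
Stage 2: -13 dBFS is 21 dB over -34 dBFS; at 20:1 that becomes 1.05 dB over, giving -32.95 dBFS.

-32.95 dBFS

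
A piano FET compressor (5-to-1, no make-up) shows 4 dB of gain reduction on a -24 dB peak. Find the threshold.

-29 dB

Input is 5 dB above T (since output overshoot × R = input overshoot: (-28 − T)·5 = -24 − T gives T = -29 dB).
Check: -29 + (-24 − (-29))/5 = -29 + 1 = -28 dB. ✓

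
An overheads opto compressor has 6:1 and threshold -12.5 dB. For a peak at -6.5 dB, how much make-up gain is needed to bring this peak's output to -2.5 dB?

9 dB

Without make-up, output = threshold + overshoot/6 = -12.5 + 1 = -11.5 dB.
Gap to target: 9 dB.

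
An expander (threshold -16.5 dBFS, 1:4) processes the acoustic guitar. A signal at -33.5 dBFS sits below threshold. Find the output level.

-84.5 dBFS

Undershoot = (-16.5) − (-33.5) = 17 dB.
At 1:4, that expands to 68 dB under threshold.
Output = -16.5 − 68 = -84.5 dBFS.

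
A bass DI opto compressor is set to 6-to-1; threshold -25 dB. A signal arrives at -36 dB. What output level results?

-36 dB

-36 dB is 11 dB below the -25 dB threshold, so no gain reduction is applied.
Output = input = -36 dB.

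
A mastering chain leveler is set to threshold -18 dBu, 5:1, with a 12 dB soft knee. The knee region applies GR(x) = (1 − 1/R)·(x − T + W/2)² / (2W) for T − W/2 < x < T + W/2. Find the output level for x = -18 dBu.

x − T + W/2 = -18 − (-18) + 6 = 6.
GR = (1 − 1/5) × 6² / 24 = 0.8 × 36 / 24 = 1.2 dB.
Output = -18 − 1.2 = -19.2 dBu.

-19.2 dBu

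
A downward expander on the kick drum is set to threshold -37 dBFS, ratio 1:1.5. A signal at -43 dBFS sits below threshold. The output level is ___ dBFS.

-46 dBFS

Undershoot = (-37) − (-43) = 6 dB.
At 1:1.5, that expands to 9 dB under threshold.
Output = -37 − 9 = -46 dBFS.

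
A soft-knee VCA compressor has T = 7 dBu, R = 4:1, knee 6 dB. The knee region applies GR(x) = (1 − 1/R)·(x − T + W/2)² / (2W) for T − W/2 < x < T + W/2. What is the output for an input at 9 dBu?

x − T + W/2 = 9 − 7 + 3 = 5.
GR = (1 − 1/4) × 5² / 12 = 0.75 × 25 / 12 = 1.5625 dB.
Output = 9 − 1.5625 = 7.4375 dBu.

7.4375 dBu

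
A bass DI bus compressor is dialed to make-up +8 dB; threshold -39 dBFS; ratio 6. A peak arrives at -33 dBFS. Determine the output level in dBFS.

-30 dBFS

The input is 6 dB above the -39 dBFS threshold.
6:1 compression reduces that to 6/6 = 1 dB over.
So the level is -39 + 1 = -38 dBFS; make-up adds 8 dB, giving -30 dBFS.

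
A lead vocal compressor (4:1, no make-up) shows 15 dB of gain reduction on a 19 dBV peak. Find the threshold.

Input is 20 dB above T (since output overshoot × R = input overshoot: (4 − T)·4 = 19 − T gives T = -1 dBV).
Check: -1 + (19 − (-1))/4 = -1 + 5 = 4 dBV. ✓

-1 dBV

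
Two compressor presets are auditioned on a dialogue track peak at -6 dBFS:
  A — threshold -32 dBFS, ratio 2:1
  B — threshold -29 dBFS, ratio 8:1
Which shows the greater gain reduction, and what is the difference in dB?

B, by 7.125 dB

A: 26 dB over, compressed to 13 dB over, so 13 dB of GR.
B: 23 dB over, compressed to 2.875 dB over, so 20.125 dB of GR.
B reduces 7.125 dB more.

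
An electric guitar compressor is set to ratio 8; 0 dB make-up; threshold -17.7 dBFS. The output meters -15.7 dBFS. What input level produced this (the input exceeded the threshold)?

The compressed level sits -15.7 − (-17.7) = 2 dB over threshold.
Before 8:1 compression the overshoot was 2 × 8 = 16 dB, so input = -17.7 + 16 = -1.7 dBFS.

-1.7 dBFS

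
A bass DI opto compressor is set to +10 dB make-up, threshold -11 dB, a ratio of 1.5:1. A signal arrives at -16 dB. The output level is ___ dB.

-6 dB

-16 dB is 5 dB below the -11 dB threshold, so no gain reduction is applied.
Make-up gain adds 10 dB: -16 + 10 = -6 dB.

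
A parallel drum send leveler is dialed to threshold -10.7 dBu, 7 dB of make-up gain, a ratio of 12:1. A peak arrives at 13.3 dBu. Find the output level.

-1.7 dBu

13.3 dBu sits 24 dB over threshold.
12:1 compression reduces that to 24/12 = 2 dB over.
That puts the output at -8.7 dBu; make-up adds 7 dB, giving -1.7 dBu.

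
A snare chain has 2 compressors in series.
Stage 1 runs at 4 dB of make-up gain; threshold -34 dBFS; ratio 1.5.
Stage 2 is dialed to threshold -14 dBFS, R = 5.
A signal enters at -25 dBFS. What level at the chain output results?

-24 dBFS

Stage 1: 9 dB above -34 dBFS, reduced 1.5:1 to 6 dB above → -28 dBFS; +4 dB make-up → -24 dBFS.
Stage 2: -24 dBFS is at or below the -14 dBFS threshold — no compression; output -24 dBFS.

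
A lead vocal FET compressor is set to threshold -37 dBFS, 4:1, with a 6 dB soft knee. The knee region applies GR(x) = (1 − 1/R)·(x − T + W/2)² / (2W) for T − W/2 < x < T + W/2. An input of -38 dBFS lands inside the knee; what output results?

x − T + W/2 = -38 − (-37) + 3 = 2.
GR = (1 − 1/4) × 2² / 12 = 0.75 × 4 / 12 = 0.25 dB.
Output = -38 − 0.25 = -38.25 dBFS.

-38.25 dBFS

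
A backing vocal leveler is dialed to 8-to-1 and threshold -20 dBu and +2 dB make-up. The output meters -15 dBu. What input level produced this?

4 dBu

Before make-up, the level was -15 − 2 = -17 dBu.
The compressed level sits -17 − (-20) = 3 dB over threshold.
Undo the ratio: input overshoot = 3 × 8 = 24 dB, giving input = 4 dBu.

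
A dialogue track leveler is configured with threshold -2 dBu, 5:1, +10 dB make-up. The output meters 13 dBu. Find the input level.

23 dBu

Stripping the +10 dB make-up gives 3 dBu at the gain stage.
That's 5 dB above the -2 dBu threshold.
Input overshoot = R × output overshoot = 25 dB → input = -2 + 25 = 23 dBu.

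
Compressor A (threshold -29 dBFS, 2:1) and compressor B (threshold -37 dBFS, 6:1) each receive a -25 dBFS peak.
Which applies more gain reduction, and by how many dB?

A: 4 dB over, compressed to 2 dB over, so 2 dB of GR.
B: 12 dB over, compressed to 2 dB over, so 10 dB of GR.
B reduces 8 dB more.

B, by 8 dB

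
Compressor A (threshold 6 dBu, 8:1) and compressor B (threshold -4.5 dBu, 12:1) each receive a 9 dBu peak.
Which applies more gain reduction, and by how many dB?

A: GR = 3 − 3/8 = 2.625 dB.
B: GR = 13.5 − 13.5/12 = 12.375 dB.
B applies 9.75 dB more gain reduction.

B, by 9.75 dB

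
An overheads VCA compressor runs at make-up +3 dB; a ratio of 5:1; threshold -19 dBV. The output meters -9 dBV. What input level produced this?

Stripping the +3 dB make-up gives -12 dBV at the gain stage.
Post-compression overshoot = -12 − (-19) = 7 dB.
Undo the ratio: input overshoot = 7 × 5 = 35 dB, giving input = 16 dBV.

16 dBV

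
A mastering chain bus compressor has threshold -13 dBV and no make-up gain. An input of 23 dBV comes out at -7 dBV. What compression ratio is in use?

Input overshoot = 23 − (-13) = 36 dB; output overshoot = -7 − (-13) = 6 dB.
Ratio = 36 / 6 = 6.

6:1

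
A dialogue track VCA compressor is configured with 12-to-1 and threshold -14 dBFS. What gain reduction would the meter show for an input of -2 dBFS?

-2 dBFS exceeds the threshold by 12 dB.
At 12:1, output sits 12/12 = 1 dB above threshold.
Gain reduction = 12 − 1 = 11 dB.

11 dB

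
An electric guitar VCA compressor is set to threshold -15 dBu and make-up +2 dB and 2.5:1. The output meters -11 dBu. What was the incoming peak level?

Stripping the +2 dB make-up gives -13 dBu at the gain stage.
That's 2 dB above the -15 dBu threshold.
Undo the ratio: input overshoot = 2 × 2.5 = 5 dB, giving input = -10 dBu.

-10 dBu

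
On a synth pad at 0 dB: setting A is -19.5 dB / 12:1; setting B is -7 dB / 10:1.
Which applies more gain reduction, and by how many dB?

A, by 11.575 dB

A: 19.5 dB over, compressed to 1.625 dB over, so 17.875 dB of GR.
B: 7 dB over, compressed to 0.7 dB over, so 6.3 dB of GR.
A applies 11.575 dB more gain reduction.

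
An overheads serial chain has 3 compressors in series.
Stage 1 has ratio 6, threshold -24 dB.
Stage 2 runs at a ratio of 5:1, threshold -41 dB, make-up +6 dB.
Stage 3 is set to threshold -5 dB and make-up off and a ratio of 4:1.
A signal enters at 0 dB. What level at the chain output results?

-30.8 dB

Stage 1: overshoot 24 dB → 24/6 = 4 dB → -20 dB.
Stage 2: -20 dB is 21 dB over -41 dB; at 5:1 that becomes 4.2 dB over, giving -36.8 dB; +6 dB make-up → -30.8 dB.
Stage 3: -30.8 dB is at or below the -5 dB threshold — no compression; output -30.8 dB.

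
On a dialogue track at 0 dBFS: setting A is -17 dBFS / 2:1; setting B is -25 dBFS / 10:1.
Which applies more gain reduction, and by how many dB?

B, by 14 dB

A: overshoot 17 dB → output overshoot 8.5 dB → GR 8.5 dB.
B: overshoot 25 dB → output overshoot 2.5 dB → GR 22.5 dB.
B applies 14 dB more gain reduction.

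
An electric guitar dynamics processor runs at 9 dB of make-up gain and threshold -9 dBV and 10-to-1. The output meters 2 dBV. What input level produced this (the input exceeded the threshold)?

Remove make-up: 2 − 9 = -7 dBV.
The compressed level sits -7 − (-9) = 2 dB over threshold.
Before 10:1 compression the overshoot was 2 × 10 = 20 dB, so input = -9 + 20 = 11 dBV.

11 dBV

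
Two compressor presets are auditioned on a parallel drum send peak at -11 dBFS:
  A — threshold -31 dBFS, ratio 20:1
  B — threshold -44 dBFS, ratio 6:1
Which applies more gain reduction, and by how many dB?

B, by 8.5 dB

A: 20 dB over, compressed to 1 dB over, so 19 dB of GR.
B: 33 dB over, compressed to 5.5 dB over, so 27.5 dB of GR.
B applies 8.5 dB more gain reduction.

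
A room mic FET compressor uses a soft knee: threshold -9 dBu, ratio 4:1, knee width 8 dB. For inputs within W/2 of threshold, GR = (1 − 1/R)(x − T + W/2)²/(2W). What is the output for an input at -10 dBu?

-10.421875 dBu

x − T + W/2 = -10 − (-9) + 4 = 3.
GR = (1 − 1/4) × 3² / 16 = 0.75 × 9 / 16 = 0.421875 dB.
Output = -10 − 0.421875 = -10.421875 dBu.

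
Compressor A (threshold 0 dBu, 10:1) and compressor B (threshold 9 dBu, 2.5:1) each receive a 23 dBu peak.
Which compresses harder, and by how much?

A, by 12.3 dB

A: GR = 23 − 23/10 = 20.7 dB.
B: GR = 14 − 14/2.5 = 8.4 dB.
A applies 12.3 dB more gain reduction.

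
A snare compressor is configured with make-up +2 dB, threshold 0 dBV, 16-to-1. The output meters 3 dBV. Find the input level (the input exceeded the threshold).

Before make-up, the level was 3 − 2 = 1 dBV.
Post-compression overshoot = 1 − 0 = 1 dB.
Undo the ratio: input overshoot = 1 × 16 = 16 dB, giving input = 16 dBV.

16 dBV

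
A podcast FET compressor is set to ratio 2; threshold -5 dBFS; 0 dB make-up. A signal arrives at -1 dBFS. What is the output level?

-1 dBFS sits 4 dB over threshold.
2:1 compression reduces that to 4/2 = 2 dB over.
Output = -5 + 2 = -3 dBFS.

-3 dBFS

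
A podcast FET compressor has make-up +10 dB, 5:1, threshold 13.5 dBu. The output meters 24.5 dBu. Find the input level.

Stripping the +10 dB make-up gives 14.5 dBu at the gain stage.
The compressed level sits 14.5 − 13.5 = 1 dB over threshold.
Input overshoot = R × output overshoot = 5 dB → input = 13.5 + 5 = 18.5 dBu.

18.5 dBu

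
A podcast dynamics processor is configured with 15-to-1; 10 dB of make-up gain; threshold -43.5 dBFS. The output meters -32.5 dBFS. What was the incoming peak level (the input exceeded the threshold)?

-28.5 dBFS

Before make-up, the level was -32.5 − 10 = -42.5 dBFS.
Post-compression overshoot = -42.5 − (-43.5) = 1 dB.
Undo the ratio: input overshoot = 1 × 15 = 15 dB, giving input = -28.5 dBFS.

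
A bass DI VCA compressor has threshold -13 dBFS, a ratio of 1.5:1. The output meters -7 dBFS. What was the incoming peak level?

Post-compression overshoot = -7 − (-13) = 6 dB.
Before 1.5:1 compression the overshoot was 6 × 1.5 = 9 dB, so input = -13 + 9 = -4 dBFS.

-4 dBFS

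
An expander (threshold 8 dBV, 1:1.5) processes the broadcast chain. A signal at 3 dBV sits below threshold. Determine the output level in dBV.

0.5 dBV

The input is 5 dB below the 8 dBV threshold.
A 1:1.5 expander multiplies undershoot by 1.5: 5 × 1.5 = 7.5 dB below threshold.
Output = 8 − 7.5 = 0.5 dBV.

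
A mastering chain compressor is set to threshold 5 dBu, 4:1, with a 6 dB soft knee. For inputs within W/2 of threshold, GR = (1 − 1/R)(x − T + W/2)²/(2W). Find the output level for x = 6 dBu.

x − T + W/2 = 6 − 5 + 3 = 4.
GR = (1 − 1/4) × 4² / 12 = 0.75 × 16 / 12 = 1 dB.
Output = 6 − 1 = 5 dBu.

5 dBu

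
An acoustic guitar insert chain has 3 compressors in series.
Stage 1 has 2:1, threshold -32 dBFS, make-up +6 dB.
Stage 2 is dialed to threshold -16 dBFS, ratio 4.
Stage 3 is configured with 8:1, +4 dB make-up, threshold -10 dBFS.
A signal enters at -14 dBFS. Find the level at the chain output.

-13 dBFS

Stage 1: 18 dB above -32 dBFS, reduced 2:1 to 9 dB above → -23 dBFS; +6 dB make-up → -17 dBFS.
Stage 2: below threshold (-17 ≤ -16); passes unchanged; output -17 dBFS.
Stage 3: -17 dBFS is at or below the -10 dBFS threshold — no compression; make-up brings it to -13 dBFS.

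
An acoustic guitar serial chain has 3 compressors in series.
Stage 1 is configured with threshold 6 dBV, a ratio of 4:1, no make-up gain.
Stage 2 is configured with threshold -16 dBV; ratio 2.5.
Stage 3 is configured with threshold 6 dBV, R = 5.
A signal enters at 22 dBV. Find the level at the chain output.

-5.6 dBV

Stage 1: overshoot 16 dB → 16/4 = 4 dB → 10 dBV.
Stage 2: 10 dBV is 26 dB over -16 dBV; at 2.5:1 that becomes 10.4 dB over, giving -5.6 dBV.
Stage 3: below threshold (-5.6 ≤ 6); passes unchanged; output -5.6 dBV.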